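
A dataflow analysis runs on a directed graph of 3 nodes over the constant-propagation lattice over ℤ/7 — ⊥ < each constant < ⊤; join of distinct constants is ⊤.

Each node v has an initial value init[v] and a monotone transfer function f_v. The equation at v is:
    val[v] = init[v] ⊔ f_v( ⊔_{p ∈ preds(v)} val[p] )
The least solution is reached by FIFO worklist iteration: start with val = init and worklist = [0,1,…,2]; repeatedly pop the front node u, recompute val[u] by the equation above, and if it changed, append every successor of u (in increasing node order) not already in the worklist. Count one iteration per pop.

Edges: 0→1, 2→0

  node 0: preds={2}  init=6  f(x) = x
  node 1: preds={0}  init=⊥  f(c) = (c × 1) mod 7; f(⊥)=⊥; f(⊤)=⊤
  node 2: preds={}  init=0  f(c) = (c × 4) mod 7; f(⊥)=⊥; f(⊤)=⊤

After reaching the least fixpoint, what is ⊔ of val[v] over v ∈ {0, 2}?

Trace (3 dequeues):
  [1] u=0 | in 0 | out ⊤ | prev 6 | push {}
  [2] u=1 | in ⊤ | out ⊤ | prev ⊥ | push {}
  [3] u=2 | in ⊥ | out 0 | ==

Converged values:
  [0] ⊤
  [1] ⊤
  [2] 0

⊤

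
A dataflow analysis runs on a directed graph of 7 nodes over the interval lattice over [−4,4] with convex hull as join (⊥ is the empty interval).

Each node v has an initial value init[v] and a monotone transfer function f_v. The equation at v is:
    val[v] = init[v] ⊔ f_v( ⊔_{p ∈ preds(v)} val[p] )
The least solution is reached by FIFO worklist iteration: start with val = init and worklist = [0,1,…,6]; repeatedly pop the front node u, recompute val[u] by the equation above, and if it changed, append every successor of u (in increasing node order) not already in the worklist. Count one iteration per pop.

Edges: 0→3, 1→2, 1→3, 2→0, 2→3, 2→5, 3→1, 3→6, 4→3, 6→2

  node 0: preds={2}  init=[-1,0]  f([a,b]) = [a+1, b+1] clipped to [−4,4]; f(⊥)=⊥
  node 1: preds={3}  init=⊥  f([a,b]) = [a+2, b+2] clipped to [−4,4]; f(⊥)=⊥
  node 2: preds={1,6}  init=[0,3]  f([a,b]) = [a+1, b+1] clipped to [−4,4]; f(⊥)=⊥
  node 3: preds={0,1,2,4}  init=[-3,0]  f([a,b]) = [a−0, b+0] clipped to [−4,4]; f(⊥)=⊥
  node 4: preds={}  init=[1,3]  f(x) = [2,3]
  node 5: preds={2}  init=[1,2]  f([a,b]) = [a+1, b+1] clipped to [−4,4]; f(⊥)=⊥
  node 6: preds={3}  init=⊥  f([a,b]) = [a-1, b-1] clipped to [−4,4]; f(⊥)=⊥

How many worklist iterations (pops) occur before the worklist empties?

Worklist (13 pops):
  #1 pop 0: in=[0,3] → [-1,4] (was [-1,0]); enqueue []
  #2 pop 1: in=[-3,0] → [-1,2] (was ⊥); enqueue []
  #3 pop 2: in=[-1,2] → [0,3] (no change)
  #4 pop 3: in=[-1,4] → [-3,4] (was [-3,0]); enqueue [1]
  #5 pop 4: in=⊥ → [1,3] (no change)
  #6 pop 5: in=[0,3] → [1,4] (was [1,2]); enqueue []
  #7 pop 6: in=[-3,4] → [-4,3] (was ⊥); enqueue [2]
  #8 pop 1: in=[-3,4] → [-1,4] (was [-1,2]); enqueue [3]
  #9 pop 2: in=[-4,4] → [-3,4] (was [0,3]); enqueue [0,5]
  #10 pop 3: in=[-3,4] → [-3,4] (no change)
  #11 pop 0: in=[-3,4] → [-2,4] (was [-1,4]); enqueue [3]
  #12 pop 5: in=[-3,4] → [-2,4] (was [1,4]); enqueue []
  #13 pop 3: in=[-3,4] → [-3,4] (no change)

Fixpoint:
  val[0] = [-2,4]
  val[1] = [-1,4]
  val[2] = [-3,4]
  val[3] = [-3,4]
  val[4] = [1,3]
  val[5] = [-2,4]
  val[6] = [-4,3]

13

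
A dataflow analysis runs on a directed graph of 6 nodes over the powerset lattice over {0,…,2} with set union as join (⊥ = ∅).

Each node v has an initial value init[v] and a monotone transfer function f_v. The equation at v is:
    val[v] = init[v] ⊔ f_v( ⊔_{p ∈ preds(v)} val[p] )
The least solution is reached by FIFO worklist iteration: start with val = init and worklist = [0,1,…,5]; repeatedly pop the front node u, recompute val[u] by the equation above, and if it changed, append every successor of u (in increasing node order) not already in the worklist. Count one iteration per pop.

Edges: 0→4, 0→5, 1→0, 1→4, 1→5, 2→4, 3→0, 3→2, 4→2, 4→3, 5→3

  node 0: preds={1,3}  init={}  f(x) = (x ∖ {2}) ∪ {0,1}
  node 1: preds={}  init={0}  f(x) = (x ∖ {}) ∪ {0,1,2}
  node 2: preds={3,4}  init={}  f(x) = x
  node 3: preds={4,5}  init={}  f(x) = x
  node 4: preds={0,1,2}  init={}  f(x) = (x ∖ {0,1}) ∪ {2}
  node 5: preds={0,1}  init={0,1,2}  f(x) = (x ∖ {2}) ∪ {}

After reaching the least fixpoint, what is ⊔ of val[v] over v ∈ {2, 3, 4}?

Iteration log — 10 steps:
  step 1. node 0  ⊔preds={0}  new={0,1}  old={}  +wl: 
  step 2. node 1  ⊔preds={}  new={0,1,2}  old={0}  +wl: 0
  step 3. node 2  ⊔preds={}  new={}  stable
  step 4. node 3  ⊔preds={0,1,2}  new={0,1,2}  old={}  +wl: 2
  step 5. node 4  ⊔preds={0,1,2}  new={2}  old={}  +wl: 3
  step 6. node 5  ⊔preds={0,1,2}  new={0,1,2}  stable
  step 7. node 0  ⊔preds={0,1,2}  new={0,1}  stable
  step 8. node 2  ⊔preds={0,1,2}  new={0,1,2}  old={}  +wl: 4
  step 9. node 3  ⊔preds={0,1,2}  new={0,1,2}  stable
  step 10. node 4  ⊔preds={0,1,2}  new={2}  stable

Least fixpoint reached:
  node 0: {0,1}
  node 1: {0,1,2}
  node 2: {0,1,2}
  node 3: {0,1,2}
  node 4: {2}
  node 5: {0,1,2}

{0,1,2}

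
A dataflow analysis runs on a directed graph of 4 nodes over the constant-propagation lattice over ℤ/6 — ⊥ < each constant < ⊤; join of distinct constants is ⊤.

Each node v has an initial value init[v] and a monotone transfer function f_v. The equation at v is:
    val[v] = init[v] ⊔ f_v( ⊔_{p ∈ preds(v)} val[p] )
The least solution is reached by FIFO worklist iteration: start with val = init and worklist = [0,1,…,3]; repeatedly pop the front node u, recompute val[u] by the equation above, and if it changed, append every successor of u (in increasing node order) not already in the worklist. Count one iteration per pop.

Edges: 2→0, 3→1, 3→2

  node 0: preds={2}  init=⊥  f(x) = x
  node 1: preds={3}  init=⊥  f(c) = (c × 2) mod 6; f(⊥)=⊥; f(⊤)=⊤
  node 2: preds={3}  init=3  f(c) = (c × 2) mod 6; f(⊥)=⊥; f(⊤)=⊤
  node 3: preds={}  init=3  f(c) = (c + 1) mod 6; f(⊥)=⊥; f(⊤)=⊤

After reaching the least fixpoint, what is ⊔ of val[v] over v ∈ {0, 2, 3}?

⊤

Worklist (5 pops):
  #1 pop 0: in=3 → 3 (was ⊥); enqueue []
  #2 pop 1: in=3 → 0 (was ⊥); enqueue []
  #3 pop 2: in=3 → ⊤ (was 3); enqueue [0]
  #4 pop 3: in=⊥ → 3 (no change)
  #5 pop 0: in=⊤ → ⊤ (was 3); enqueue []

Fixpoint:
  val[0] = ⊤
  val[1] = 0
  val[2] = ⊤
  val[3] = 3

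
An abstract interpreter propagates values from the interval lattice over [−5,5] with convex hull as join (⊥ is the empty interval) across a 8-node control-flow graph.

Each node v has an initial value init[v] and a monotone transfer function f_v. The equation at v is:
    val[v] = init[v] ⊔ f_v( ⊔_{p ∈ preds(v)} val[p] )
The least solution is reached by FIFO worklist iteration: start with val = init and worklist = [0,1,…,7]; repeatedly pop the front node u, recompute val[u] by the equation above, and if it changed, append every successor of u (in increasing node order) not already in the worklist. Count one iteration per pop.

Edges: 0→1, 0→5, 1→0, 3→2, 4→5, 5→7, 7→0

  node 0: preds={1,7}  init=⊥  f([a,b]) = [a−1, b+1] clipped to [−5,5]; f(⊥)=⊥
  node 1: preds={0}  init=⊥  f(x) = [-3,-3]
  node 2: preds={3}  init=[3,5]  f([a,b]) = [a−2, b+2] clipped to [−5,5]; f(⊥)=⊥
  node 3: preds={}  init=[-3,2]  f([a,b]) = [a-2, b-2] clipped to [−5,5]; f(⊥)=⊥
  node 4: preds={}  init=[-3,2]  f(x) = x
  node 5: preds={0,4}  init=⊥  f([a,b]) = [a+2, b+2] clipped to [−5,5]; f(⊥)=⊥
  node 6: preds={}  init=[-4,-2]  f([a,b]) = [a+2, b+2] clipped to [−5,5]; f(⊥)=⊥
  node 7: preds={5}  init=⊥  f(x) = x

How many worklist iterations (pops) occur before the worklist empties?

Trace (13 dequeues):
  [1] u=0 | in ⊥ | out ⊥ | ==
  [2] u=1 | in ⊥ | out [-3,-3] | prev ⊥ | push {0}
  [3] u=2 | in [-3,2] | out [-5,5] | prev [3,5] | push {}
  [4] u=3 | in ⊥ | out [-3,2] | ==
  [5] u=4 | in ⊥ | out [-3,2] | ==
  [6] u=5 | in [-3,2] | out [-1,4] | prev ⊥ | push {}
  [7] u=6 | in ⊥ | out [-4,-2] | ==
  [8] u=7 | in [-1,4] | out [-1,4] | prev ⊥ | push {}
  [9] u=0 | in [-3,4] | out [-4,5] | prev ⊥ | push {1,5}
  [10] u=1 | in [-4,5] | out [-3,-3] | ==
  [11] u=5 | in [-4,5] | out [-2,5] | prev [-1,4] | push {7}
  [12] u=7 | in [-2,5] | out [-2,5] | prev [-1,4] | push {0}
  [13] u=0 | in [-3,5] | out [-4,5] | ==

Converged values:
  [0] [-4,5]
  [1] [-3,-3]
  [2] [-5,5]
  [3] [-3,2]
  [4] [-3,2]
  [5] [-2,5]
  [6] [-4,-2]
  [7] [-2,5]

13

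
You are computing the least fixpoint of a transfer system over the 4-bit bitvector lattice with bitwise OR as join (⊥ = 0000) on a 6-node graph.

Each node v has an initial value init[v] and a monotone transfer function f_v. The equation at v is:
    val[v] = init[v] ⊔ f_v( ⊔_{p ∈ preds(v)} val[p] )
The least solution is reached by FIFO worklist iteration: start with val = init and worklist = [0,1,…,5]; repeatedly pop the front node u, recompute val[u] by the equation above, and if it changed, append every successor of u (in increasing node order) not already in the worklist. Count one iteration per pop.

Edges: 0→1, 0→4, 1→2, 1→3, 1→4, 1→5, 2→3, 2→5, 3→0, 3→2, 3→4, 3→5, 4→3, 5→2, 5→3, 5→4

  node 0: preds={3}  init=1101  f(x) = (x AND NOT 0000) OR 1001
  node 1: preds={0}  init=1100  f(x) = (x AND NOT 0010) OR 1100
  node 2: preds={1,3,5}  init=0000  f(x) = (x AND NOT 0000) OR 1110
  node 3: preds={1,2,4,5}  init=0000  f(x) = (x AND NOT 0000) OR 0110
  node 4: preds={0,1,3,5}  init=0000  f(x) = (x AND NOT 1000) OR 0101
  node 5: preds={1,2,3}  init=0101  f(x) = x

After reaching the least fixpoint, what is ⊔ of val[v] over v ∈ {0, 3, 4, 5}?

Worklist (11 pops):
  #1 pop 0: in=0000 → 1101 (no change)
  #2 pop 1: in=1101 → 1101 (was 1100); enqueue []
  #3 pop 2: in=1101 → 1111 (was 0000); enqueue []
  #4 pop 3: in=1111 → 1111 (was 0000); enqueue [0,2]
  #5 pop 4: in=1111 → 0111 (was 0000); enqueue [3]
  #6 pop 5: in=1111 → 1111 (was 0101); enqueue [4]
  #7 pop 0: in=1111 → 1111 (was 1101); enqueue [1]
  #8 pop 2: in=1111 → 1111 (no change)
  #9 pop 3: in=1111 → 1111 (no change)
  #10 pop 4: in=1111 → 0111 (no change)
  #11 pop 1: in=1111 → 1101 (no change)

Fixpoint:
  val[0] = 1111
  val[1] = 1101
  val[2] = 1111
  val[3] = 1111
  val[4] = 0111
  val[5] = 1111

1111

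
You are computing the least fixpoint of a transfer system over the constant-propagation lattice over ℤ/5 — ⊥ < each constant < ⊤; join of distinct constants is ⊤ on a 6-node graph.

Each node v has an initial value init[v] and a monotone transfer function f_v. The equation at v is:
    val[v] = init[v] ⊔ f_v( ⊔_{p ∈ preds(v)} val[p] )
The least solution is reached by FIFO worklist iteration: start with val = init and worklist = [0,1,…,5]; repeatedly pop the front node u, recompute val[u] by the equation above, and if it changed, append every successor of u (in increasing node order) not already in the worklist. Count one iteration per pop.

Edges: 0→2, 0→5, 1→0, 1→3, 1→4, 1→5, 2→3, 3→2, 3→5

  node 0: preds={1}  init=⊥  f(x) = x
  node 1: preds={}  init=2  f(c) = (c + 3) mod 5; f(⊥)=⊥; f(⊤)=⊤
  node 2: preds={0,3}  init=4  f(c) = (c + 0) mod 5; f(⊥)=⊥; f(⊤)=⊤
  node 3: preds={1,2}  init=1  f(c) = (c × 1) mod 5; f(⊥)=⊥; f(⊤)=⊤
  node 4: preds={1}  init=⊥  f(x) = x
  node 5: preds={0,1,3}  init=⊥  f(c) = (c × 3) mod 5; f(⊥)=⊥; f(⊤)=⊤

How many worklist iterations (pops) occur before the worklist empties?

7

Worklist (7 pops):
  #1 pop 0: in=2 → 2 (was ⊥); enqueue []
  #2 pop 1: in=⊥ → 2 (no change)
  #3 pop 2: in=⊤ → ⊤ (was 4); enqueue []
  #4 pop 3: in=⊤ → ⊤ (was 1); enqueue [2]
  #5 pop 4: in=2 → 2 (was ⊥); enqueue []
  #6 pop 5: in=⊤ → ⊤ (was ⊥); enqueue []
  #7 pop 2: in=⊤ → ⊤ (no change)

Fixpoint:
  val[0] = 2
  val[1] = 2
  val[2] = ⊤
  val[3] = ⊤
  val[4] = 2
  val[5] = ⊤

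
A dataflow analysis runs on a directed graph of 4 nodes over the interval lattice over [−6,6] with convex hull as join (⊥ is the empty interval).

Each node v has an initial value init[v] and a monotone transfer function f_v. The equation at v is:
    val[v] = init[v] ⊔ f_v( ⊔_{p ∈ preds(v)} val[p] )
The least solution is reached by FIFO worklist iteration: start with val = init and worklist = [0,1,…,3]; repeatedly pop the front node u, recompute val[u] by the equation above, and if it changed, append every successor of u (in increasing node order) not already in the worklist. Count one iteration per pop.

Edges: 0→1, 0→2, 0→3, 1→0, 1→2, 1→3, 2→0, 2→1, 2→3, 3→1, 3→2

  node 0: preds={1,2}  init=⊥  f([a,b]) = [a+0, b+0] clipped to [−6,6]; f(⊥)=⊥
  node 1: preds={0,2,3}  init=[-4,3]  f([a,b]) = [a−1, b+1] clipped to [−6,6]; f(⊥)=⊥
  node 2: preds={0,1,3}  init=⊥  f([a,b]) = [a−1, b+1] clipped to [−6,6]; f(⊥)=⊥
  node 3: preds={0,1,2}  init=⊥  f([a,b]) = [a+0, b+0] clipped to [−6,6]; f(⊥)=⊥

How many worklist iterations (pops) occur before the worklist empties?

12

Trace (12 dequeues):
  [1] u=0 | in [-4,3] | out [-4,3] | prev ⊥ | push {}
  [2] u=1 | in [-4,3] | out [-5,4] | prev [-4,3] | push {0}
  [3] u=2 | in [-5,4] | out [-6,5] | prev ⊥ | push {1}
  [4] u=3 | in [-6,5] | out [-6,5] | prev ⊥ | push {2}
  [5] u=0 | in [-6,5] | out [-6,5] | prev [-4,3] | push {3}
  [6] u=1 | in [-6,5] | out [-6,6] | prev [-5,4] | push {0}
  [7] u=2 | in [-6,6] | out [-6,6] | prev [-6,5] | push {1}
  [8] u=3 | in [-6,6] | out [-6,6] | prev [-6,5] | push {2}
  [9] u=0 | in [-6,6] | out [-6,6] | prev [-6,5] | push {3}
  [10] u=1 | in [-6,6] | out [-6,6] | ==
  [11] u=2 | in [-6,6] | out [-6,6] | ==
  [12] u=3 | in [-6,6] | out [-6,6] | ==

Converged values:
  [0] [-6,6]
  [1] [-6,6]
  [2] [-6,6]
  [3] [-6,6]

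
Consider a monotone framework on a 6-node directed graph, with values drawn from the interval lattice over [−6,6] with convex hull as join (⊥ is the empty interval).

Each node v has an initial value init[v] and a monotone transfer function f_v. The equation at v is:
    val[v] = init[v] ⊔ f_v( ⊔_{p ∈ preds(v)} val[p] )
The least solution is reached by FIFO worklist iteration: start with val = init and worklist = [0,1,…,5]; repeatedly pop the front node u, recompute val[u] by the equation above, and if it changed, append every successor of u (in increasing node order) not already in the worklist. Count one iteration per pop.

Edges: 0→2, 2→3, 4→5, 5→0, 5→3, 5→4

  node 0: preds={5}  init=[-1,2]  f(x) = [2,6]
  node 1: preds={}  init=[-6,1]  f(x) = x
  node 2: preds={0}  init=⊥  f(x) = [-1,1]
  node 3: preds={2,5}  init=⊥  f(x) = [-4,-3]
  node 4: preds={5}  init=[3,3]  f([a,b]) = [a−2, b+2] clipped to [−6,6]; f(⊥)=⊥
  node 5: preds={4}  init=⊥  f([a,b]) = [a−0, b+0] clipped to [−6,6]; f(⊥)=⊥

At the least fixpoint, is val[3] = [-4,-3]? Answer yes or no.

Worklist (29 pops):
  #1 pop 0: in=⊥ → [-1,6] (was [-1,2]); enqueue []
  #2 pop 1: in=⊥ → [-6,1] (no change)
  #3 pop 2: in=[-1,6] → [-1,1] (was ⊥); enqueue []
  #4 pop 3: in=[-1,1] → [-4,-3] (was ⊥); enqueue []
  #5 pop 4: in=⊥ → [3,3] (no change)
  #6 pop 5: in=[3,3] → [3,3] (was ⊥); enqueue [0,3,4]
  #7 pop 0: in=[3,3] → [-1,6] (no change)
  #8 pop 3: in=[-1,3] → [-4,-3] (no change)
  #9 pop 4: in=[3,3] → [1,5] (was [3,3]); enqueue [5]
  #10 pop 5: in=[1,5] → [1,5] (was [3,3]); enqueue [0,3,4]
  #11 pop 0: in=[1,5] → [-1,6] (no change)
  #12 pop 3: in=[-1,5] → [-4,-3] (no change)
  #13 pop 4: in=[1,5] → [-1,6] (was [1,5]); enqueue [5]
  #14 pop 5: in=[-1,6] → [-1,6] (was [1,5]); enqueue [0,3,4]
  #15 pop 0: in=[-1,6] → [-1,6] (no change)
  #16 pop 3: in=[-1,6] → [-4,-3] (no change)
  #17 pop 4: in=[-1,6] → [-3,6] (was [-1,6]); enqueue [5]
  #18 pop 5: in=[-3,6] → [-3,6] (was [-1,6]); enqueue [0,3,4]
  #19 pop 0: in=[-3,6] → [-1,6] (no change)
  #20 pop 3: in=[-3,6] → [-4,-3] (no change)
  #21 pop 4: in=[-3,6] → [-5,6] (was [-3,6]); enqueue [5]
  #22 pop 5: in=[-5,6] → [-5,6] (was [-3,6]); enqueue [0,3,4]
  #23 pop 0: in=[-5,6] → [-1,6] (no change)
  #24 pop 3: in=[-5,6] → [-4,-3] (no change)
  #25 pop 4: in=[-5,6] → [-6,6] (was [-5,6]); enqueue [5]
  #26 pop 5: in=[-6,6] → [-6,6] (was [-5,6]); enqueue [0,3,4]
  #27 pop 0: in=[-6,6] → [-1,6] (no change)
  #28 pop 3: in=[-6,6] → [-4,-3] (no change)
  #29 pop 4: in=[-6,6] → [-6,6] (no change)

Fixpoint:
  val[0] = [-1,6]
  val[1] = [-6,1]
  val[2] = [-1,1]
  val[3] = [-4,-3]
  val[4] = [-6,6]
  val[5] = [-6,6]

yes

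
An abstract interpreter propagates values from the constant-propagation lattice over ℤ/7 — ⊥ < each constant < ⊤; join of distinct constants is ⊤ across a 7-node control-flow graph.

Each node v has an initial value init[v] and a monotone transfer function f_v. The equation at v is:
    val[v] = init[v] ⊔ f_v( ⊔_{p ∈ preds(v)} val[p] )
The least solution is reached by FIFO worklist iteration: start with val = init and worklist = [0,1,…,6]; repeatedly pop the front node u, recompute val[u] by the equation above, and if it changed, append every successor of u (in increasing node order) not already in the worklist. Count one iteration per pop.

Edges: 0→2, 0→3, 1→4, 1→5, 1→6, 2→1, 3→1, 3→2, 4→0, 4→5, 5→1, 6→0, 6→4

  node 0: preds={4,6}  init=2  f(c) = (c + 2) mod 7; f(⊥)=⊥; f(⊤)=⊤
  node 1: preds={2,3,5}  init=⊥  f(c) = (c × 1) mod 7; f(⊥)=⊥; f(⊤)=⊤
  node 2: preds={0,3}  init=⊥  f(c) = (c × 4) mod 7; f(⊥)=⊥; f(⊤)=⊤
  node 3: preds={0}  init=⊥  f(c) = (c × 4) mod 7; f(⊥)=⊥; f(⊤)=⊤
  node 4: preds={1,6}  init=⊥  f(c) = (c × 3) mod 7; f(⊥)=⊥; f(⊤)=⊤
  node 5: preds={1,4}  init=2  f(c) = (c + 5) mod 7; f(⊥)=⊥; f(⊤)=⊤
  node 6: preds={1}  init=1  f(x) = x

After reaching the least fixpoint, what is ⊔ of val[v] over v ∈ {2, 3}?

⊤

Trace (13 dequeues):
  [1] u=0 | in 1 | out ⊤ | prev 2 | push {}
  [2] u=1 | in 2 | out 2 | prev ⊥ | push {}
  [3] u=2 | in ⊤ | out ⊤ | prev ⊥ | push {1}
  [4] u=3 | in ⊤ | out ⊤ | prev ⊥ | push {2}
  [5] u=4 | in ⊤ | out ⊤ | prev ⊥ | push {0}
  [6] u=5 | in ⊤ | out ⊤ | prev 2 | push {}
  [7] u=6 | in 2 | out ⊤ | prev 1 | push {4}
  [8] u=1 | in ⊤ | out ⊤ | prev 2 | push {5,6}
  [9] u=2 | in ⊤ | out ⊤ | ==
  [10] u=0 | in ⊤ | out ⊤ | ==
  [11] u=4 | in ⊤ | out ⊤ | ==
  [12] u=5 | in ⊤ | out ⊤ | ==
  [13] u=6 | in ⊤ | out ⊤ | ==

Converged values:
  [0] ⊤
  [1] ⊤
  [2] ⊤
  [3] ⊤
  [4] ⊤
  [5] ⊤
  [6] ⊤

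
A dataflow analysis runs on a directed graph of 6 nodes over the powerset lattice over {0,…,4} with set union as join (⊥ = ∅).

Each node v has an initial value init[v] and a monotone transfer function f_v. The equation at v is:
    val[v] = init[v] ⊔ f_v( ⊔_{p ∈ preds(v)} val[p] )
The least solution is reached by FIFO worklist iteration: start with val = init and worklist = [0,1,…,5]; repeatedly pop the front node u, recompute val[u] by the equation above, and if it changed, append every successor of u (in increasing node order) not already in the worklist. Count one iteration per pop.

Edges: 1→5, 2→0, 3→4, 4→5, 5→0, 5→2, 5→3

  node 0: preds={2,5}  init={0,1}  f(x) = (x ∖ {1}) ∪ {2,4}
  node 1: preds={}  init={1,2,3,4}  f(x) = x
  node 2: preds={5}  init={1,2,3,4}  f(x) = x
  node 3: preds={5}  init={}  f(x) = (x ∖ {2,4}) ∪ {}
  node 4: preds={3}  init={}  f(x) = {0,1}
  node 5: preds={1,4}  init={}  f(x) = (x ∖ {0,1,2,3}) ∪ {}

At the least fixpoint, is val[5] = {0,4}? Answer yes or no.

no

Trace (9 dequeues):
  [1] u=0 | in {1,2,3,4} | out {0,1,2,3,4} | prev {0,1} | push {}
  [2] u=1 | in {} | out {1,2,3,4} | ==
  [3] u=2 | in {} | out {1,2,3,4} | ==
  [4] u=3 | in {} | out {} | ==
  [5] u=4 | in {} | out {0,1} | prev {} | push {}
  [6] u=5 | in {0,1,2,3,4} | out {4} | prev {} | push {0,2,3}
  [7] u=0 | in {1,2,3,4} | out {0,1,2,3,4} | ==
  [8] u=2 | in {4} | out {1,2,3,4} | ==
  [9] u=3 | in {4} | out {} | ==

Converged values:
  [0] {0,1,2,3,4}
  [1] {1,2,3,4}
  [2] {1,2,3,4}
  [3] {}
  [4] {0,1}
  [5] {4}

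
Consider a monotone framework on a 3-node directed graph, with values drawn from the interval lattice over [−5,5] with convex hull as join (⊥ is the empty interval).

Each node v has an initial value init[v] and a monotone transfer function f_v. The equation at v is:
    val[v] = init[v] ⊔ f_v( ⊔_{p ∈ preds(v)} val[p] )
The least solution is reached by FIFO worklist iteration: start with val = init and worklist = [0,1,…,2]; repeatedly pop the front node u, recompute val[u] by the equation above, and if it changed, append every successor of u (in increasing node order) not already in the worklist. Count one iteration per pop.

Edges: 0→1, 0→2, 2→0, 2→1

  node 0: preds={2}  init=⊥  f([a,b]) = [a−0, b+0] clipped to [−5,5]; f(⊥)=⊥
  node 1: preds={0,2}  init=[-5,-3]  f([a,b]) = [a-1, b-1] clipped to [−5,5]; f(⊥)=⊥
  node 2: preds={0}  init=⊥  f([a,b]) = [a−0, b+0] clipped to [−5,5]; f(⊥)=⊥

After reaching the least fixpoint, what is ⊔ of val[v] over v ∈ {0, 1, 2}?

Trace (3 dequeues):
  [1] u=0 | in ⊥ | out ⊥ | ==
  [2] u=1 | in ⊥ | out [-5,-3] | ==
  [3] u=2 | in ⊥ | out ⊥ | ==

Converged values:
  [0] ⊥
  [1] [-5,-3]
  [2] ⊥

[-5,-3]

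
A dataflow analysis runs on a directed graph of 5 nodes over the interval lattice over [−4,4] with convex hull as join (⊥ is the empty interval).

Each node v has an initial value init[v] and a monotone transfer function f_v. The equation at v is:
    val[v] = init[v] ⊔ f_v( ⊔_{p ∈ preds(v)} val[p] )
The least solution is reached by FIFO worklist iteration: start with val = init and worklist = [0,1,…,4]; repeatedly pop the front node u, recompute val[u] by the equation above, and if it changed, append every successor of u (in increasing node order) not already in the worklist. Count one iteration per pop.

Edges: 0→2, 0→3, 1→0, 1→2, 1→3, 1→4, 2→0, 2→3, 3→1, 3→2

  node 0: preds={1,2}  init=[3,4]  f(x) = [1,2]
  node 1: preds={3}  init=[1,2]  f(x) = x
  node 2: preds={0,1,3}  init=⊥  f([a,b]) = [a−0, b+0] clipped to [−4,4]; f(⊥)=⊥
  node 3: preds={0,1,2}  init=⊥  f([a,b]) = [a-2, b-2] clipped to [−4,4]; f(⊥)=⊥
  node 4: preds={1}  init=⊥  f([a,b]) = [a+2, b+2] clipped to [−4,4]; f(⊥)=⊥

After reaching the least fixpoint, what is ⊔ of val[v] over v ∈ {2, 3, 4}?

[-4,4]

Iteration log — 21 steps:
  step 1. node 0  ⊔preds=[1,2]  new=[1,4]  old=[3,4]  +wl: 
  step 2. node 1  ⊔preds=⊥  new=[1,2]  stable
  step 3. node 2  ⊔preds=[1,4]  new=[1,4]  old=⊥  +wl: 0
  step 4. node 3  ⊔preds=[1,4]  new=[-1,2]  old=⊥  +wl: 1,2
  step 5. node 4  ⊔preds=[1,2]  new=[3,4]  old=⊥  +wl: 
  step 6. node 0  ⊔preds=[1,4]  new=[1,4]  stable
  step 7. node 1  ⊔preds=[-1,2]  new=[-1,2]  old=[1,2]  +wl: 0,3,4
  step 8. node 2  ⊔preds=[-1,4]  new=[-1,4]  old=[1,4]  +wl: 
  step 9. node 0  ⊔preds=[-1,4]  new=[1,4]  stable
  step 10. node 3  ⊔preds=[-1,4]  new=[-3,2]  old=[-1,2]  +wl: 1,2
  step 11. node 4  ⊔preds=[-1,2]  new=[1,4]  old=[3,4]  +wl: 
  step 12. node 1  ⊔preds=[-3,2]  new=[-3,2]  old=[-1,2]  +wl: 0,3,4
  step 13. node 2  ⊔preds=[-3,4]  new=[-3,4]  old=[-1,4]  +wl: 
  step 14. node 0  ⊔preds=[-3,4]  new=[1,4]  stable
  step 15. node 3  ⊔preds=[-3,4]  new=[-4,2]  old=[-3,2]  +wl: 1,2
  step 16. node 4  ⊔preds=[-3,2]  new=[-1,4]  old=[1,4]  +wl: 
  step 17. node 1  ⊔preds=[-4,2]  new=[-4,2]  old=[-3,2]  +wl: 0,3,4
  step 18. node 2  ⊔preds=[-4,4]  new=[-4,4]  old=[-3,4]  +wl: 
  step 19. node 0  ⊔preds=[-4,4]  new=[1,4]  stable
  step 20. node 3  ⊔preds=[-4,4]  new=[-4,2]  stable
  step 21. node 4  ⊔preds=[-4,2]  new=[-2,4]  old=[-1,4]  +wl: 

Least fixpoint reached:
  node 0: [1,4]
  node 1: [-4,2]
  node 2: [-4,4]
  node 3: [-4,2]
  node 4: [-2,4]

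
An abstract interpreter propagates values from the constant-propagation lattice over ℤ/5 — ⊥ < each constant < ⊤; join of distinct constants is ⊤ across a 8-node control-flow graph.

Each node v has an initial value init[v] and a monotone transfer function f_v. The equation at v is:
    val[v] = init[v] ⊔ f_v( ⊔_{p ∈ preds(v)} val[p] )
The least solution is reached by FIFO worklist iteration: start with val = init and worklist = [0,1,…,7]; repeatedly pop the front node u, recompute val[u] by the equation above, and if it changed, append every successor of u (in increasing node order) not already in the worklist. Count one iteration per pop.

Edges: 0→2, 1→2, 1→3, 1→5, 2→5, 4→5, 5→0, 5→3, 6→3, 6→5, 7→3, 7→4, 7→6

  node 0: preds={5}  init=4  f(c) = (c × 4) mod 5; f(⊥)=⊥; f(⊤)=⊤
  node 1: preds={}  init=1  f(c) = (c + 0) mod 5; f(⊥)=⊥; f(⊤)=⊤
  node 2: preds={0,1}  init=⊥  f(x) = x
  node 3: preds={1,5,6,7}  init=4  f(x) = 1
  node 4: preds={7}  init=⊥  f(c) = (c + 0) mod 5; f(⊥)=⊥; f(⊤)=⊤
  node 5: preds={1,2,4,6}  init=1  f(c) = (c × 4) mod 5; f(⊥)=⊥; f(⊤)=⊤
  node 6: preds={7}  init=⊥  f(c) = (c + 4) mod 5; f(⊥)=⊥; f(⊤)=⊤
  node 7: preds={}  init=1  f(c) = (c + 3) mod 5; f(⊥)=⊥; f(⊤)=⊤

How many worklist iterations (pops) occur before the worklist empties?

Worklist (12 pops):
  #1 pop 0: in=1 → 4 (no change)
  #2 pop 1: in=⊥ → 1 (no change)
  #3 pop 2: in=⊤ → ⊤ (was ⊥); enqueue []
  #4 pop 3: in=1 → ⊤ (was 4); enqueue []
  #5 pop 4: in=1 → 1 (was ⊥); enqueue []
  #6 pop 5: in=⊤ → ⊤ (was 1); enqueue [0,3]
  #7 pop 6: in=1 → 0 (was ⊥); enqueue [5]
  #8 pop 7: in=⊥ → 1 (no change)
  #9 pop 0: in=⊤ → ⊤ (was 4); enqueue [2]
  #10 pop 3: in=⊤ → ⊤ (no change)
  #11 pop 5: in=⊤ → ⊤ (no change)
  #12 pop 2: in=⊤ → ⊤ (no change)

Fixpoint:
  val[0] = ⊤
  val[1] = 1
  val[2] = ⊤
  val[3] = ⊤
  val[4] = 1
  val[5] = ⊤
  val[6] = 0
  val[7] = 1

12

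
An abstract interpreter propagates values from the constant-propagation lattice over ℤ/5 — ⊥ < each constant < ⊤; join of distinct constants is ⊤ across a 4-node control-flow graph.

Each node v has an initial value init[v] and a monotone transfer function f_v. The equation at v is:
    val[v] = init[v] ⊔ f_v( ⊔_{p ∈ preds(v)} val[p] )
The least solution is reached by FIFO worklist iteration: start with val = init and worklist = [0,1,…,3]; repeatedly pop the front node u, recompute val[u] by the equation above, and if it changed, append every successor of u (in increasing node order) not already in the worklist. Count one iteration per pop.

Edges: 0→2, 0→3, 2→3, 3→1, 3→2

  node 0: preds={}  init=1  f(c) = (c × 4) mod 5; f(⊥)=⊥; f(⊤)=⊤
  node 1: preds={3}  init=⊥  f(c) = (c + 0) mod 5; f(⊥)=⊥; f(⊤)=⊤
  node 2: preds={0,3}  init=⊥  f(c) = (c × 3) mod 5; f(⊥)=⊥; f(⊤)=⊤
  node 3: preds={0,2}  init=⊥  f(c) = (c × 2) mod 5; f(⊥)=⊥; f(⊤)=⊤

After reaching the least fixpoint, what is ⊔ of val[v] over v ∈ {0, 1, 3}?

⊤

Trace (7 dequeues):
  [1] u=0 | in ⊥ | out 1 | ==
  [2] u=1 | in ⊥ | out ⊥ | ==
  [3] u=2 | in 1 | out 3 | prev ⊥ | push {}
  [4] u=3 | in ⊤ | out ⊤ | prev ⊥ | push {1,2}
  [5] u=1 | in ⊤ | out ⊤ | prev ⊥ | push {}
  [6] u=2 | in ⊤ | out ⊤ | prev 3 | push {3}
  [7] u=3 | in ⊤ | out ⊤ | ==

Converged values:
  [0] 1
  [1] ⊤
  [2] ⊤
  [3] ⊤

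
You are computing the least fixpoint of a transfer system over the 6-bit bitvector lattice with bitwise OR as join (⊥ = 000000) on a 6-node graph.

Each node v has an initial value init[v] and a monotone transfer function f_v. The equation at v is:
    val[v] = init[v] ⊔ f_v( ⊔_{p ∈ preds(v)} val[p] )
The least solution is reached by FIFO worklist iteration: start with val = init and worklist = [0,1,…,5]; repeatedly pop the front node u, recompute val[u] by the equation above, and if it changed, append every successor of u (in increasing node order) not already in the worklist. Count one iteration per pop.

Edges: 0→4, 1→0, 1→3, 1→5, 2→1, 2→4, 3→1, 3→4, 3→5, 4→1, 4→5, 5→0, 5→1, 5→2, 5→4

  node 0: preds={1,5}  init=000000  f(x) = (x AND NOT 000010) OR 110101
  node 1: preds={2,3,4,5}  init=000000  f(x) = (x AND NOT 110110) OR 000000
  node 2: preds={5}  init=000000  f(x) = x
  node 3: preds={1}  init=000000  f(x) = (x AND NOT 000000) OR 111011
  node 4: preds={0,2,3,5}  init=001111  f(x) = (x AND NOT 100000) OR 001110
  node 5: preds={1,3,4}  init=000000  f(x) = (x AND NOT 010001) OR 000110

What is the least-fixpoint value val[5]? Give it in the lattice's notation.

101110

Worklist (11 pops):
  #1 pop 0: in=000000 → 110101 (was 000000); enqueue []
  #2 pop 1: in=001111 → 001001 (was 000000); enqueue [0]
  #3 pop 2: in=000000 → 000000 (no change)
  #4 pop 3: in=001001 → 111011 (was 000000); enqueue [1]
  #5 pop 4: in=111111 → 011111 (was 001111); enqueue []
  #6 pop 5: in=111111 → 101110 (was 000000); enqueue [2,4]
  #7 pop 0: in=101111 → 111101 (was 110101); enqueue []
  #8 pop 1: in=111111 → 001001 (no change)
  #9 pop 2: in=101110 → 101110 (was 000000); enqueue [1]
  #10 pop 4: in=111111 → 011111 (no change)
  #11 pop 1: in=111111 → 001001 (no change)

Fixpoint:
  val[0] = 111101
  val[1] = 001001
  val[2] = 101110
  val[3] = 111011
  val[4] = 011111
  val[5] = 101110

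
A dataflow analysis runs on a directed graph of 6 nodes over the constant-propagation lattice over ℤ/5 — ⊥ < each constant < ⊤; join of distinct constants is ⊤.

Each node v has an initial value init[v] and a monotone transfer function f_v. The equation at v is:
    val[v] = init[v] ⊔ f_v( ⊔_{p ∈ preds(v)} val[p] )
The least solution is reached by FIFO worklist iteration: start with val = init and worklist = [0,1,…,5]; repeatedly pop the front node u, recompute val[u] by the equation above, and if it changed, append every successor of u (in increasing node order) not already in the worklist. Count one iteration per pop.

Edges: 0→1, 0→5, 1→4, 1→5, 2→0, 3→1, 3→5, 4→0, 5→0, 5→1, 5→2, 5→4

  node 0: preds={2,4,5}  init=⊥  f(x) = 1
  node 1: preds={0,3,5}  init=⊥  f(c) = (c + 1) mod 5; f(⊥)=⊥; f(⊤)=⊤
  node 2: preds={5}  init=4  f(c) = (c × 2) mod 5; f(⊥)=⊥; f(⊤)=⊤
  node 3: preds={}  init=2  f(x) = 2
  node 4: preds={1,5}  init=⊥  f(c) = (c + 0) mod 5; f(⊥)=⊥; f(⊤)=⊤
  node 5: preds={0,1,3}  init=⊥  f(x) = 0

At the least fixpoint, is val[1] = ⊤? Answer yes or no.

yes

Worklist (11 pops):
  #1 pop 0: in=4 → 1 (was ⊥); enqueue []
  #2 pop 1: in=⊤ → ⊤ (was ⊥); enqueue []
  #3 pop 2: in=⊥ → 4 (no change)
  #4 pop 3: in=⊥ → 2 (no change)
  #5 pop 4: in=⊤ → ⊤ (was ⊥); enqueue [0]
  #6 pop 5: in=⊤ → 0 (was ⊥); enqueue [1,2,4]
  #7 pop 0: in=⊤ → 1 (no change)
  #8 pop 1: in=⊤ → ⊤ (no change)
  #9 pop 2: in=0 → ⊤ (was 4); enqueue [0]
  #10 pop 4: in=⊤ → ⊤ (no change)
  #11 pop 0: in=⊤ → 1 (no change)

Fixpoint:
  val[0] = 1
  val[1] = ⊤
  val[2] = ⊤
  val[3] = 2
  val[4] = ⊤
  val[5] = 0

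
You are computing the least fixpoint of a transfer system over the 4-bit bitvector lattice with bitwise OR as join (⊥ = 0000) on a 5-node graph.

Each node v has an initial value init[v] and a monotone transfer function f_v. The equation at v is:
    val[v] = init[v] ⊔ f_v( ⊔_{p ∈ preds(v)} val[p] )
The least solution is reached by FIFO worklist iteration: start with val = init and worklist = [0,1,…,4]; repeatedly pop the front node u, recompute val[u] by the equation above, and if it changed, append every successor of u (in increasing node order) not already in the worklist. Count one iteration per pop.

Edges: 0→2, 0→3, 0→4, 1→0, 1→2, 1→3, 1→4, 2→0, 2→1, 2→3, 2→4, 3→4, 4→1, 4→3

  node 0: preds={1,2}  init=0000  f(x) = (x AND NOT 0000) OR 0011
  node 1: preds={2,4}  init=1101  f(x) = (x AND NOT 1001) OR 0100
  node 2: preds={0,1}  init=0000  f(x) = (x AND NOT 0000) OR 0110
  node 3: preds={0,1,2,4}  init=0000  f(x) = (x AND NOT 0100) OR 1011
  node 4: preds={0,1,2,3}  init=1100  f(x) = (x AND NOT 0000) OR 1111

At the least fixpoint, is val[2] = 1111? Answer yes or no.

yes

Trace (11 dequeues):
  [1] u=0 | in 1101 | out 1111 | prev 0000 | push {}
  [2] u=1 | in 1100 | out 1101 | ==
  [3] u=2 | in 1111 | out 1111 | prev 0000 | push {0,1}
  [4] u=3 | in 1111 | out 1011 | prev 0000 | push {}
  [5] u=4 | in 1111 | out 1111 | prev 1100 | push {3}
  [6] u=0 | in 1111 | out 1111 | ==
  [7] u=1 | in 1111 | out 1111 | prev 1101 | push {0,2,4}
  [8] u=3 | in 1111 | out 1011 | ==
  [9] u=0 | in 1111 | out 1111 | ==
  [10] u=2 | in 1111 | out 1111 | ==
  [11] u=4 | in 1111 | out 1111 | ==

Converged values:
  [0] 1111
  [1] 1111
  [2] 1111
  [3] 1011
  [4] 1111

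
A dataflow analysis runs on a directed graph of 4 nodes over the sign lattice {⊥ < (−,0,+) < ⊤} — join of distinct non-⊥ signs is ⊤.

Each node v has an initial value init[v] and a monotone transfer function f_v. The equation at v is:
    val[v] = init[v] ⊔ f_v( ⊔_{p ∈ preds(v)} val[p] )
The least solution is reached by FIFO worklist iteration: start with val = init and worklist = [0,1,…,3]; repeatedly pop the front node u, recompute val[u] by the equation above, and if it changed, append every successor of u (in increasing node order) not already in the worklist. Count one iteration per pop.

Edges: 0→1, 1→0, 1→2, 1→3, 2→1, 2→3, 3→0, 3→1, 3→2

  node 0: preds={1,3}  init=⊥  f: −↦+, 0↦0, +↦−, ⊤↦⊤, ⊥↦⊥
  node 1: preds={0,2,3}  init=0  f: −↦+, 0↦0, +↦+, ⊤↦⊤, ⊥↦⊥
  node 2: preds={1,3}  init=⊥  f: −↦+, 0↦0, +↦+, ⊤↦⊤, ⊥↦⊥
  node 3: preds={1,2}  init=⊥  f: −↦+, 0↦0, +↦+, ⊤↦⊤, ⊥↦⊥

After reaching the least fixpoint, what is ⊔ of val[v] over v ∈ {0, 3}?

Iteration log — 7 steps:
  step 1. node 0  ⊔preds=0  new=0  old=⊥  +wl: 
  step 2. node 1  ⊔preds=0  new=0  stable
  step 3. node 2  ⊔preds=0  new=0  old=⊥  +wl: 1
  step 4. node 3  ⊔preds=0  new=0  old=⊥  +wl: 0,2
  step 5. node 1  ⊔preds=0  new=0  stable
  step 6. node 0  ⊔preds=0  new=0  stable
  step 7. node 2  ⊔preds=0  new=0  stable

Least fixpoint reached:
  node 0: 0
  node 1: 0
  node 2: 0
  node 3: 0

0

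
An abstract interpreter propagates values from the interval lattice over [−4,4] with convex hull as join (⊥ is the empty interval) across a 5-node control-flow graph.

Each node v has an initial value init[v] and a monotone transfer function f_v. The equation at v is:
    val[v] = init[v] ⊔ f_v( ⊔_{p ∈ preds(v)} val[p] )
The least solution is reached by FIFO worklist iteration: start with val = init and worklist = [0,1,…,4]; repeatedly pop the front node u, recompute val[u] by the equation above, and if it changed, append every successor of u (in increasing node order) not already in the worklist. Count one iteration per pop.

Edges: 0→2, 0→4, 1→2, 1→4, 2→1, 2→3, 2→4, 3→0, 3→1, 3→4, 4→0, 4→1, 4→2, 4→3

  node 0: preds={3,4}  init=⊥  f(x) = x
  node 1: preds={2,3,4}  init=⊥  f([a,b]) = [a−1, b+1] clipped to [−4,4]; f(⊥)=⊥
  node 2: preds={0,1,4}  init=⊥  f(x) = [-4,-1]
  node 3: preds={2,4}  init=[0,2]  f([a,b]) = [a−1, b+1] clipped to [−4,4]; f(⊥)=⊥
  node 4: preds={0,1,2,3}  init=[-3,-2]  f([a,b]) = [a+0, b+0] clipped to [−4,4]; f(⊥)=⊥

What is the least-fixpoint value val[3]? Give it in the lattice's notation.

[-4,4]

Iteration log — 15 steps:
  step 1. node 0  ⊔preds=[-3,2]  new=[-3,2]  old=⊥  +wl: 
  step 2. node 1  ⊔preds=[-3,2]  new=[-4,3]  old=⊥  +wl: 
  step 3. node 2  ⊔preds=[-4,3]  new=[-4,-1]  old=⊥  +wl: 1
  step 4. node 3  ⊔preds=[-4,-1]  new=[-4,2]  old=[0,2]  +wl: 0
  step 5. node 4  ⊔preds=[-4,3]  new=[-4,3]  old=[-3,-2]  +wl: 2,3
  step 6. node 1  ⊔preds=[-4,3]  new=[-4,4]  old=[-4,3]  +wl: 4
  step 7. node 0  ⊔preds=[-4,3]  new=[-4,3]  old=[-3,2]  +wl: 
  step 8. node 2  ⊔preds=[-4,4]  new=[-4,-1]  stable
  step 9. node 3  ⊔preds=[-4,3]  new=[-4,4]  old=[-4,2]  +wl: 0,1
  step 10. node 4  ⊔preds=[-4,4]  new=[-4,4]  old=[-4,3]  +wl: 2,3
  step 11. node 0  ⊔preds=[-4,4]  new=[-4,4]  old=[-4,3]  +wl: 4
  step 12. node 1  ⊔preds=[-4,4]  new=[-4,4]  stable
  step 13. node 2  ⊔preds=[-4,4]  new=[-4,-1]  stable
  step 14. node 3  ⊔preds=[-4,4]  new=[-4,4]  stable
  step 15. node 4  ⊔preds=[-4,4]  new=[-4,4]  stable

Least fixpoint reached:
  node 0: [-4,4]
  node 1: [-4,4]
  node 2: [-4,-1]
  node 3: [-4,4]
  node 4: [-4,4]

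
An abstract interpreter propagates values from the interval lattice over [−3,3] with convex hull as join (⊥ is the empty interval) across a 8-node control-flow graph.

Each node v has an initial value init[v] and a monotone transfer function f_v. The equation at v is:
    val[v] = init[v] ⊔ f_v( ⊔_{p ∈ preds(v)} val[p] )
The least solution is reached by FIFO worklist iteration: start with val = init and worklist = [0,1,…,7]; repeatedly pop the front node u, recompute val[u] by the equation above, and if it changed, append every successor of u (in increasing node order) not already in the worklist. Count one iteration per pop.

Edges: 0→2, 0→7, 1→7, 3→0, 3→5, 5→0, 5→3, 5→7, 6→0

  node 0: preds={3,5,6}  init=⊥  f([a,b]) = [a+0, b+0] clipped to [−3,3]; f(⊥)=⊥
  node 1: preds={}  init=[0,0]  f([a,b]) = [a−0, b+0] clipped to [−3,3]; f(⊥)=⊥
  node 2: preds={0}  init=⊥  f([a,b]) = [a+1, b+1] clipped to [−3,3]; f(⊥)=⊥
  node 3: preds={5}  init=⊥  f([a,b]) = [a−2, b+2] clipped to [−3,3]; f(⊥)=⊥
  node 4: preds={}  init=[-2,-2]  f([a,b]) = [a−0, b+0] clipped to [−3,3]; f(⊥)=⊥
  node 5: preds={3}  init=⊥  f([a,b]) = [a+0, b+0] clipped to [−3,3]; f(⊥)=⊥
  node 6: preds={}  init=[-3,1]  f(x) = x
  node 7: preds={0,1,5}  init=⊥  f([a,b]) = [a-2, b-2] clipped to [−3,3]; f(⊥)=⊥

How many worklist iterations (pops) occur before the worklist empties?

Trace (8 dequeues):
  [1] u=0 | in [-3,1] | out [-3,1] | prev ⊥ | push {}
  [2] u=1 | in ⊥ | out [0,0] | ==
  [3] u=2 | in [-3,1] | out [-2,2] | prev ⊥ | push {}
  [4] u=3 | in ⊥ | out ⊥ | ==
  [5] u=4 | in ⊥ | out [-2,-2] | ==
  [6] u=5 | in ⊥ | out ⊥ | ==
  [7] u=6 | in ⊥ | out [-3,1] | ==
  [8] u=7 | in [-3,1] | out [-3,-1] | prev ⊥ | push {}

Converged values:
  [0] [-3,1]
  [1] [0,0]
  [2] [-2,2]
  [3] ⊥
  [4] [-2,-2]
  [5] ⊥
  [6] [-3,1]
  [7] [-3,-1]

8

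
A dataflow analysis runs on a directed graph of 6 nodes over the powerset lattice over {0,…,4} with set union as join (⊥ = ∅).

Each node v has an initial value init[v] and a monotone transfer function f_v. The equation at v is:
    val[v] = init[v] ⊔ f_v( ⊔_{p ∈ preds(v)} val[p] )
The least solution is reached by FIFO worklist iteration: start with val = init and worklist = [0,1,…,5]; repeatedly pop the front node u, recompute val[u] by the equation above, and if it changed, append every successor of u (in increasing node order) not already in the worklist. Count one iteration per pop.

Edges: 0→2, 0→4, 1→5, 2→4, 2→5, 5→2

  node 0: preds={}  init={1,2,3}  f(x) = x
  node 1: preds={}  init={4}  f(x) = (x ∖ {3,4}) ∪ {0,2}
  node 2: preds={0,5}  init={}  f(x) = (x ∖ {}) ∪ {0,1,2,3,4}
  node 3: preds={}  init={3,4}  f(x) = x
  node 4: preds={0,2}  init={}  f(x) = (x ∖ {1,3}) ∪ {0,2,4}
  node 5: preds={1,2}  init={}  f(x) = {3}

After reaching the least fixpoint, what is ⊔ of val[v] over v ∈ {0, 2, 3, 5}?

Iteration log — 7 steps:
  step 1. node 0  ⊔preds={}  new={1,2,3}  stable
  step 2. node 1  ⊔preds={}  new={0,2,4}  old={4}  +wl: 
  step 3. node 2  ⊔preds={1,2,3}  new={0,1,2,3,4}  old={}  +wl: 
  step 4. node 3  ⊔preds={}  new={3,4}  stable
  step 5. node 4  ⊔preds={0,1,2,3,4}  new={0,2,4}  old={}  +wl: 
  step 6. node 5  ⊔preds={0,1,2,3,4}  new={3}  old={}  +wl: 2
  step 7. node 2  ⊔preds={1,2,3}  new={0,1,2,3,4}  stable

Least fixpoint reached:
  node 0: {1,2,3}
  node 1: {0,2,4}
  node 2: {0,1,2,3,4}
  node 3: {3,4}
  node 4: {0,2,4}
  node 5: {3}

{0,1,2,3,4}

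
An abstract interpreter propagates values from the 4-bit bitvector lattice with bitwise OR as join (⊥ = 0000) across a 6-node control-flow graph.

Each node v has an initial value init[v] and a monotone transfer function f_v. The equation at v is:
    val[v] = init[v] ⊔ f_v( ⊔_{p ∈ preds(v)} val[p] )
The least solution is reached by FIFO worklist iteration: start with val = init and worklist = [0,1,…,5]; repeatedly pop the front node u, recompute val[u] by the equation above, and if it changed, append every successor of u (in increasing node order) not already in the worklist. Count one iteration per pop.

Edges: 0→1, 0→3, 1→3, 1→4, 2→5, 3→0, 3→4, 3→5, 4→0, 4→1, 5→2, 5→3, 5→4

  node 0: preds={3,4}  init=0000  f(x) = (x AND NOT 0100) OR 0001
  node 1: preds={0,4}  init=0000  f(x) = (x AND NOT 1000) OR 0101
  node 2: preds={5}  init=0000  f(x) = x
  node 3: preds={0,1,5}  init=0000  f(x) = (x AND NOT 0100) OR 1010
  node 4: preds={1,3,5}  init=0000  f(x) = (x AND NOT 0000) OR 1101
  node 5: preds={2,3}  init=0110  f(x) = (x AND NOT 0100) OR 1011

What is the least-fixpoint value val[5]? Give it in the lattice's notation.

Iteration log — 12 steps:
  step 1. node 0  ⊔preds=0000  new=0001  old=0000  +wl: 
  step 2. node 1  ⊔preds=0001  new=0101  old=0000  +wl: 
  step 3. node 2  ⊔preds=0110  new=0110  old=0000  +wl: 
  step 4. node 3  ⊔preds=0111  new=1011  old=0000  +wl: 0
  step 5. node 4  ⊔preds=1111  new=1111  old=0000  +wl: 1
  step 6. node 5  ⊔preds=1111  new=1111  old=0110  +wl: 2,3,4
  step 7. node 0  ⊔preds=1111  new=1011  old=0001  +wl: 
  step 8. node 1  ⊔preds=1111  new=0111  old=0101  +wl: 
  step 9. node 2  ⊔preds=1111  new=1111  old=0110  +wl: 5
  step 10. node 3  ⊔preds=1111  new=1011  stable
  step 11. node 4  ⊔preds=1111  new=1111  stable
  step 12. node 5  ⊔preds=1111  new=1111  stable

Least fixpoint reached:
  node 0: 1011
  node 1: 0111
  node 2: 1111
  node 3: 1011
  node 4: 1111
  node 5: 1111

1111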